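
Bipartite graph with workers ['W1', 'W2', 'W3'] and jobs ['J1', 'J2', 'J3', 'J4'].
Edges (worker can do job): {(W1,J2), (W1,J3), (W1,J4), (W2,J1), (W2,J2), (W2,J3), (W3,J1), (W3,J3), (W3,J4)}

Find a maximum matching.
Matching: {(W1,J4), (W2,J3), (W3,J1)}

Maximum matching (size 3):
  W1 → J4
  W2 → J3
  W3 → J1

Each worker is assigned to at most one job, and each job to at most one worker.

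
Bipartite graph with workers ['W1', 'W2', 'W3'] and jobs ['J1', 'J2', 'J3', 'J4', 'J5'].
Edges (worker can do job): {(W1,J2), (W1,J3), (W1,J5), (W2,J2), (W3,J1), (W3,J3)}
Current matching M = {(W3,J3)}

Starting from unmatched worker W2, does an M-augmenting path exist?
Yes: W2 → J2

An M-augmenting path alternates non-matching / matching edges, starting and ending at unmatched vertices.
Path: W2 → J2
(J2 is unmatched in M, so the path is augmenting.)
Flipping edges along this path would increase |M| from 1 to 2.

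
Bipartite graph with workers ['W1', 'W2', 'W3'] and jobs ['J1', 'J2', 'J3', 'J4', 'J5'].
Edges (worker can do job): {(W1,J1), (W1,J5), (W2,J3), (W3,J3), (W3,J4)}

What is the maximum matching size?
Maximum matching size = 3

Maximum matching: {(W1,J5), (W2,J3), (W3,J4)}
Size: 3

This assigns 3 workers to 3 distinct jobs.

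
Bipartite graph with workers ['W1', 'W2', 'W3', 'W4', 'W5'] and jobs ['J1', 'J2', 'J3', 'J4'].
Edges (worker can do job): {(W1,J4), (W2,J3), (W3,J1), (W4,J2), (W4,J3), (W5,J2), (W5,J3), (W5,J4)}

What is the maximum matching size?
Maximum matching size = 4

Maximum matching: {(W1,J4), (W3,J1), (W4,J2), (W5,J3)}
Size: 4

This assigns 4 workers to 4 distinct jobs.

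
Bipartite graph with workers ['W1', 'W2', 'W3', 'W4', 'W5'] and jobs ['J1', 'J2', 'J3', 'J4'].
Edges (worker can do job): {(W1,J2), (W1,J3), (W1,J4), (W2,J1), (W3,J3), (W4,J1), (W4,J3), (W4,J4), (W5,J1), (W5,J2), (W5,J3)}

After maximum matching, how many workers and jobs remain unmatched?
Unmatched: 1 workers, 0 jobs

Maximum matching size: 4
Workers: 5 total, 4 matched, 1 unmatched
Jobs: 4 total, 4 matched, 0 unmatched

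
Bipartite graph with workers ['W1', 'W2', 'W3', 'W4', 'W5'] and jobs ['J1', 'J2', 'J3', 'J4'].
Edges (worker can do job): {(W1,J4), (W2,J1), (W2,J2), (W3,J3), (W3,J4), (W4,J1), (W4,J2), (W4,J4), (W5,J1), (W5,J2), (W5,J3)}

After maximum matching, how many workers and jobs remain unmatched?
Unmatched: 1 workers, 0 jobs

Maximum matching size: 4
Workers: 5 total, 4 matched, 1 unmatched
Jobs: 4 total, 4 matched, 0 unmatched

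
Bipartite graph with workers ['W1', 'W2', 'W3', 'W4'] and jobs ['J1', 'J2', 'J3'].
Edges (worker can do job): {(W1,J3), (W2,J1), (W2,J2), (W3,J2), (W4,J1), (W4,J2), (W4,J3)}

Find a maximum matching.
Matching: {(W1,J3), (W2,J1), (W4,J2)}

Maximum matching (size 3):
  W1 → J3
  W2 → J1
  W4 → J2

Each worker is assigned to at most one job, and each job to at most one worker.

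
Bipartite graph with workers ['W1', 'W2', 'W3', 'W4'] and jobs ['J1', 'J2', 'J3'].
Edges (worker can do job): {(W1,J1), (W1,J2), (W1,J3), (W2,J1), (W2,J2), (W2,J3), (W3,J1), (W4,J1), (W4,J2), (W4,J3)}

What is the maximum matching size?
Maximum matching size = 3

Maximum matching: {(W1,J3), (W2,J2), (W4,J1)}
Size: 3

This assigns 3 workers to 3 distinct jobs.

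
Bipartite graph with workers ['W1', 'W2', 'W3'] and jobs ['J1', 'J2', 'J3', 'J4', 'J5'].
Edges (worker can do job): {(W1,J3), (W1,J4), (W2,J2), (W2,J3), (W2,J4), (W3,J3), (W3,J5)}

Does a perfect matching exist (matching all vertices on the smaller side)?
Yes, perfect matching exists (size 3)

Perfect matching: {(W1,J4), (W2,J2), (W3,J5)}
All 3 vertices on the smaller side are matched.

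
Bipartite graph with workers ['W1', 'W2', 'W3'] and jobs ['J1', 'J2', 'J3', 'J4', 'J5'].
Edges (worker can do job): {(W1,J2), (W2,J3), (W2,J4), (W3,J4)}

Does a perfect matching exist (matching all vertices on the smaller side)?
Yes, perfect matching exists (size 3)

Perfect matching: {(W1,J2), (W2,J3), (W3,J4)}
All 3 vertices on the smaller side are matched.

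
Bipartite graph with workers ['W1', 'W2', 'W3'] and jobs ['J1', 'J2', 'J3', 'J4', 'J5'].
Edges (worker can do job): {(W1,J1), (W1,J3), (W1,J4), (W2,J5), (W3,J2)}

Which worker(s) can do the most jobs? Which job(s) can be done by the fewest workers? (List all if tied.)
Most versatile: W1 (3 jobs); Least covered: J1, J2, J3, J4, J5 (1 workers)

Worker degrees (jobs they can do): W1:3, W2:1, W3:1
Job degrees (workers who can do it): J1:1, J2:1, J3:1, J4:1, J5:1

Maximum worker degree is 3, achieved by: W1
Minimum job degree is 1, achieved by: J1, J2, J3, J4, J5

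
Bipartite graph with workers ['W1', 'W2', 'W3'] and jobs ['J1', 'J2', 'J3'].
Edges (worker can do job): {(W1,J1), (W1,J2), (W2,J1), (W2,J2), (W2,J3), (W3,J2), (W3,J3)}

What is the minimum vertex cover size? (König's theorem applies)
Minimum vertex cover size = 3

By König's theorem: in bipartite graphs,
min vertex cover = max matching = 3

Maximum matching has size 3, so minimum vertex cover also has size 3.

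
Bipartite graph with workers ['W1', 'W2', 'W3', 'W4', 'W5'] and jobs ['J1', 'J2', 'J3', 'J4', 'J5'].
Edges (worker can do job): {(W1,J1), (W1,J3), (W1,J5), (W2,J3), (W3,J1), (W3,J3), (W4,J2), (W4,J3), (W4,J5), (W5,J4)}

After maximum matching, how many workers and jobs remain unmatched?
Unmatched: 0 workers, 0 jobs

Maximum matching size: 5
Workers: 5 total, 5 matched, 0 unmatched
Jobs: 5 total, 5 matched, 0 unmatched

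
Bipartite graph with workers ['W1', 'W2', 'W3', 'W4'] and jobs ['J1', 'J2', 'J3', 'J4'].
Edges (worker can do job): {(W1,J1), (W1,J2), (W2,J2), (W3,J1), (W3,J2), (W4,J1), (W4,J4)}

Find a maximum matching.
Matching: {(W1,J1), (W3,J2), (W4,J4)}

Maximum matching (size 3):
  W1 → J1
  W3 → J2
  W4 → J4

Each worker is assigned to at most one job, and each job to at most one worker.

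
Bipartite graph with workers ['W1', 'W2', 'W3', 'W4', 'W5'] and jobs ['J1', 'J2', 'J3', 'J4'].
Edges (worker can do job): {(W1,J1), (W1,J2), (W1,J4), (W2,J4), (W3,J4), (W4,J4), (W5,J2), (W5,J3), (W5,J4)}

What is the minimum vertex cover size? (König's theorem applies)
Minimum vertex cover size = 3

By König's theorem: in bipartite graphs,
min vertex cover = max matching = 3

Maximum matching has size 3, so minimum vertex cover also has size 3.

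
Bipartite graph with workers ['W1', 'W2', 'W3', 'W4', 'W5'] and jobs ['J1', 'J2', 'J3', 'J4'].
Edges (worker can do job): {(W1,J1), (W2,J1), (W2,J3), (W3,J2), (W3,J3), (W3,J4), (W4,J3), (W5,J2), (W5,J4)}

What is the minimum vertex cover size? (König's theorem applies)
Minimum vertex cover size = 4

By König's theorem: in bipartite graphs,
min vertex cover = max matching = 4

Maximum matching has size 4, so minimum vertex cover also has size 4.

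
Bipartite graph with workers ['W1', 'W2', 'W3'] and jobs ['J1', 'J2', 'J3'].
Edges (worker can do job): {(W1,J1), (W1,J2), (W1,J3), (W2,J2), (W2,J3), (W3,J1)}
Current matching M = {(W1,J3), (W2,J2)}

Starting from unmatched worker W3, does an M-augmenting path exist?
Yes: W3 → J1

An M-augmenting path alternates non-matching / matching edges, starting and ending at unmatched vertices.
Path: W3 → J1
(J1 is unmatched in M, so the path is augmenting.)
Flipping edges along this path would increase |M| from 2 to 3.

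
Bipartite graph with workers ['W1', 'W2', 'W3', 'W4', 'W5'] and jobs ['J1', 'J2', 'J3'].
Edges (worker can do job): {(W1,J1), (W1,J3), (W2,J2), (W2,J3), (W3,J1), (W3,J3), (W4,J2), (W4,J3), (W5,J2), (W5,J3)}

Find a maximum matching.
Matching: {(W1,J1), (W3,J3), (W5,J2)}

Maximum matching (size 3):
  W1 → J1
  W3 → J3
  W5 → J2

Each worker is assigned to at most one job, and each job to at most one worker.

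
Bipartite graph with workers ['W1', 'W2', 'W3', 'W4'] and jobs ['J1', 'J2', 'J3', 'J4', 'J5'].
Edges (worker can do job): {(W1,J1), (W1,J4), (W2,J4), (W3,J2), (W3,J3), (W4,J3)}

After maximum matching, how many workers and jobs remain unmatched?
Unmatched: 0 workers, 1 jobs

Maximum matching size: 4
Workers: 4 total, 4 matched, 0 unmatched
Jobs: 5 total, 4 matched, 1 unmatched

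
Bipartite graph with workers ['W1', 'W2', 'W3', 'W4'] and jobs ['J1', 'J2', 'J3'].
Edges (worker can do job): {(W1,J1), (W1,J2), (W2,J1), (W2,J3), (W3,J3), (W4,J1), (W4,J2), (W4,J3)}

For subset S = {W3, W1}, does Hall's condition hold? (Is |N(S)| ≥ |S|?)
Yes: |N(S)| = 3, |S| = 2

Subset S = {W3, W1}
Neighbors N(S) = {J1, J2, J3}

|N(S)| = 3, |S| = 2
Hall's condition: |N(S)| ≥ |S| is satisfied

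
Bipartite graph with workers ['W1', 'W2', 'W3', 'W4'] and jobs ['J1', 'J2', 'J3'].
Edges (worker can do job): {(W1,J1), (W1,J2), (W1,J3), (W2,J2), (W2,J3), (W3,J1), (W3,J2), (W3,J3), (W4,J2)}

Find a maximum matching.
Matching: {(W1,J1), (W3,J3), (W4,J2)}

Maximum matching (size 3):
  W1 → J1
  W3 → J3
  W4 → J2

Each worker is assigned to at most one job, and each job to at most one worker.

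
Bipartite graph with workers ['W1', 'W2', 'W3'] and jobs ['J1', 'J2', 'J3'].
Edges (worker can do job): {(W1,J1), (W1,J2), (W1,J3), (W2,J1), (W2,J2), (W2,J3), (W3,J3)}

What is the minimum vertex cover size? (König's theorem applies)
Minimum vertex cover size = 3

By König's theorem: in bipartite graphs,
min vertex cover = max matching = 3

Maximum matching has size 3, so minimum vertex cover also has size 3.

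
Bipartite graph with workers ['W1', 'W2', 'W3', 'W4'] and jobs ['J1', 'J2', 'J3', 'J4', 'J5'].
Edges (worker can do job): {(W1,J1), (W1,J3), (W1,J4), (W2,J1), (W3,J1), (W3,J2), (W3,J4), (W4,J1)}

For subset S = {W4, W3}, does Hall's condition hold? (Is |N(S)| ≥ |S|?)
Yes: |N(S)| = 3, |S| = 2

Subset S = {W4, W3}
Neighbors N(S) = {J1, J2, J4}

|N(S)| = 3, |S| = 2
Hall's condition: |N(S)| ≥ |S| is satisfied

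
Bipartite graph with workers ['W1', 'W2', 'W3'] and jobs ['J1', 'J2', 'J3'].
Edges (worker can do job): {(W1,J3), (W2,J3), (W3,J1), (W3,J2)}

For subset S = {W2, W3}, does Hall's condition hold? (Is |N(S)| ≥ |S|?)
Yes: |N(S)| = 3, |S| = 2

Subset S = {W2, W3}
Neighbors N(S) = {J1, J2, J3}

|N(S)| = 3, |S| = 2
Hall's condition: |N(S)| ≥ |S| is satisfied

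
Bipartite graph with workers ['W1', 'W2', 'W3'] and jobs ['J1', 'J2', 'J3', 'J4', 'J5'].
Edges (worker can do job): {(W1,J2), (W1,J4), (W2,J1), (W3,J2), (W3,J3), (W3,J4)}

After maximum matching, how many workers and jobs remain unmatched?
Unmatched: 0 workers, 2 jobs

Maximum matching size: 3
Workers: 3 total, 3 matched, 0 unmatched
Jobs: 5 total, 3 matched, 2 unmatched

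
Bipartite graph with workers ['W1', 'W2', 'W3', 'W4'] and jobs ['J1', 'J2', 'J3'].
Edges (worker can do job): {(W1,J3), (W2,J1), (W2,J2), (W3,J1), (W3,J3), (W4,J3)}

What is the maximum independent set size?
Maximum independent set = 4

By König's theorem:
- Min vertex cover = Max matching = 3
- Max independent set = Total vertices - Min vertex cover
- Max independent set = 7 - 3 = 4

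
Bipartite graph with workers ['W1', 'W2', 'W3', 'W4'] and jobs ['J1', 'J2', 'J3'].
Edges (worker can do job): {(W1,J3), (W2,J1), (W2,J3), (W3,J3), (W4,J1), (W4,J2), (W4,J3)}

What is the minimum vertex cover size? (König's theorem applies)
Minimum vertex cover size = 3

By König's theorem: in bipartite graphs,
min vertex cover = max matching = 3

Maximum matching has size 3, so minimum vertex cover also has size 3.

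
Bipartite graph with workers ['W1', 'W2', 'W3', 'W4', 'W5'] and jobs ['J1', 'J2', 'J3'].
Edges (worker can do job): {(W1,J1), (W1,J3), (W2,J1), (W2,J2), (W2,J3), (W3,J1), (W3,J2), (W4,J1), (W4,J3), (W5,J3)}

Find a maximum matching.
Matching: {(W3,J2), (W4,J1), (W5,J3)}

Maximum matching (size 3):
  W3 → J2
  W4 → J1
  W5 → J3

Each worker is assigned to at most one job, and each job to at most one worker.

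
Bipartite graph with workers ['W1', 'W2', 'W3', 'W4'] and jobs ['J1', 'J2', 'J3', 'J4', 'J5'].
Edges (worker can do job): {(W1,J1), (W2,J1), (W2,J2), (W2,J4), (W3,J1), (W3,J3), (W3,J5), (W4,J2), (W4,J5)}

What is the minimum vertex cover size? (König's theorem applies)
Minimum vertex cover size = 4

By König's theorem: in bipartite graphs,
min vertex cover = max matching = 4

Maximum matching has size 4, so minimum vertex cover also has size 4.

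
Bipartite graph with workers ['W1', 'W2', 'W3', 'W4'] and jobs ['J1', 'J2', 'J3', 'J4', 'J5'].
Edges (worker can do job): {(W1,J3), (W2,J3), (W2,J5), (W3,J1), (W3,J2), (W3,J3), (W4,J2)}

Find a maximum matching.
Matching: {(W1,J3), (W2,J5), (W3,J1), (W4,J2)}

Maximum matching (size 4):
  W1 → J3
  W2 → J5
  W3 → J1
  W4 → J2

Each worker is assigned to at most one job, and each job to at most one worker.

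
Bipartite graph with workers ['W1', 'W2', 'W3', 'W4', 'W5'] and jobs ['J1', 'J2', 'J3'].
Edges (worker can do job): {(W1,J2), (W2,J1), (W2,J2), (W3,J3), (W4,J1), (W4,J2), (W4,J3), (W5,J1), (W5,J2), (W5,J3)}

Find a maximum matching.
Matching: {(W3,J3), (W4,J1), (W5,J2)}

Maximum matching (size 3):
  W3 → J3
  W4 → J1
  W5 → J2

Each worker is assigned to at most one job, and each job to at most one worker.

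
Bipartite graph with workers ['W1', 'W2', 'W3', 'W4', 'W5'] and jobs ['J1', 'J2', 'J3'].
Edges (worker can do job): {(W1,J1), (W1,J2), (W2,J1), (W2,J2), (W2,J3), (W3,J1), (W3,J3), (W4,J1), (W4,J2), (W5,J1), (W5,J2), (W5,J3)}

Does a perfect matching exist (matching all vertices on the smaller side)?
Yes, perfect matching exists (size 3)

Perfect matching: {(W2,J3), (W3,J1), (W5,J2)}
All 3 vertices on the smaller side are matched.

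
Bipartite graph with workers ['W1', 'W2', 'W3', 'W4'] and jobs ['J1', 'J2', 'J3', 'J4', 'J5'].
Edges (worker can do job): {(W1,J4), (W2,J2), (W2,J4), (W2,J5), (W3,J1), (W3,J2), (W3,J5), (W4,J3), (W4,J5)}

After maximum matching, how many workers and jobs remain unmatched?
Unmatched: 0 workers, 1 jobs

Maximum matching size: 4
Workers: 4 total, 4 matched, 0 unmatched
Jobs: 5 total, 4 matched, 1 unmatched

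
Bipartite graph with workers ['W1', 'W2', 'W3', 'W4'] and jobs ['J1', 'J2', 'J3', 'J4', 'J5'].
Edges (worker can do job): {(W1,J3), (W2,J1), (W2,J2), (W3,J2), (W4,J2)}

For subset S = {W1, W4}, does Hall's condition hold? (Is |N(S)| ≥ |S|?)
Yes: |N(S)| = 2, |S| = 2

Subset S = {W1, W4}
Neighbors N(S) = {J2, J3}

|N(S)| = 2, |S| = 2
Hall's condition: |N(S)| ≥ |S| is satisfied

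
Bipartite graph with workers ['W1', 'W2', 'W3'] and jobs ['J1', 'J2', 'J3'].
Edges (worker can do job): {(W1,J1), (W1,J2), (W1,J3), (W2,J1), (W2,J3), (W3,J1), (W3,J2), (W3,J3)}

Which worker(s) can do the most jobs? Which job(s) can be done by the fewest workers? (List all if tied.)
Most versatile: W1, W3 (3 jobs); Least covered: J2 (2 workers)

Worker degrees (jobs they can do): W1:3, W2:2, W3:3
Job degrees (workers who can do it): J1:3, J2:2, J3:3

Maximum worker degree is 3, achieved by: W1, W3
Minimum job degree is 2, achieved by: J2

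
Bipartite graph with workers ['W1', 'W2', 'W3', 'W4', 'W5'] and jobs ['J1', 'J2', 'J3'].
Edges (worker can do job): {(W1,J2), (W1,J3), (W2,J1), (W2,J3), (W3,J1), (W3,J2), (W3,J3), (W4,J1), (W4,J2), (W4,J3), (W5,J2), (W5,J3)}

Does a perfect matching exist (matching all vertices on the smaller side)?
Yes, perfect matching exists (size 3)

Perfect matching: {(W3,J2), (W4,J1), (W5,J3)}
All 3 vertices on the smaller side are matched.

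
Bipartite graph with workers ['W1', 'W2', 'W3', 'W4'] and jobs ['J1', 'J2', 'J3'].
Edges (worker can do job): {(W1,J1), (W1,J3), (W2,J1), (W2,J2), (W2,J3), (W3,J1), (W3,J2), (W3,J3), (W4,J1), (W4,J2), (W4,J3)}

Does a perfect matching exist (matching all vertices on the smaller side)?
Yes, perfect matching exists (size 3)

Perfect matching: {(W1,J3), (W3,J1), (W4,J2)}
All 3 vertices on the smaller side are matched.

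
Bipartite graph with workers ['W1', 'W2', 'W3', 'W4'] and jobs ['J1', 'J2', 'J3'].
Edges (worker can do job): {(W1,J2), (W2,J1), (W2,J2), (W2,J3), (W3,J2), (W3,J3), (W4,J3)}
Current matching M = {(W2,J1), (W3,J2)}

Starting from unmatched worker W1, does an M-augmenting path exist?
Yes: W1 → J2 → W3 → J3

An M-augmenting path alternates non-matching / matching edges, starting and ending at unmatched vertices.
Path: W1 → J2 → W3 → J3
(J3 is unmatched in M, so the path is augmenting.)
Flipping edges along this path would increase |M| from 2 to 3.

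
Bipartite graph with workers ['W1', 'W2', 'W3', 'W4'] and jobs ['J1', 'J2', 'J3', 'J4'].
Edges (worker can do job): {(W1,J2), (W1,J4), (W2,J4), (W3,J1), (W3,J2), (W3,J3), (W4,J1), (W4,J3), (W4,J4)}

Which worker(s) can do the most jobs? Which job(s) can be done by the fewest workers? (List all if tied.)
Most versatile: W3, W4 (3 jobs); Least covered: J1, J2, J3 (2 workers)

Worker degrees (jobs they can do): W1:2, W2:1, W3:3, W4:3
Job degrees (workers who can do it): J1:2, J2:2, J3:2, J4:3

Maximum worker degree is 3, achieved by: W3, W4
Minimum job degree is 2, achieved by: J1, J2, J3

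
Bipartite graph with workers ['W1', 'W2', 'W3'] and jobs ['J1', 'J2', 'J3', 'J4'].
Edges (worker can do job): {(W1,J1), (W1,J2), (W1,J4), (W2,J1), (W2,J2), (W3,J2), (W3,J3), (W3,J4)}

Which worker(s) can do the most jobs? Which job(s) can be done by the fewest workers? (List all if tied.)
Most versatile: W1, W3 (3 jobs); Least covered: J3 (1 workers)

Worker degrees (jobs they can do): W1:3, W2:2, W3:3
Job degrees (workers who can do it): J1:2, J2:3, J3:1, J4:2

Maximum worker degree is 3, achieved by: W1, W3
Minimum job degree is 1, achieved by: J3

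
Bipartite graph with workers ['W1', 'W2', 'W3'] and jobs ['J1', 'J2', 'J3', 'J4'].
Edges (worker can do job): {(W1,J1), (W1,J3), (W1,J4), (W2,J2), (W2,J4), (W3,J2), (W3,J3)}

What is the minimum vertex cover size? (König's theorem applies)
Minimum vertex cover size = 3

By König's theorem: in bipartite graphs,
min vertex cover = max matching = 3

Maximum matching has size 3, so minimum vertex cover also has size 3.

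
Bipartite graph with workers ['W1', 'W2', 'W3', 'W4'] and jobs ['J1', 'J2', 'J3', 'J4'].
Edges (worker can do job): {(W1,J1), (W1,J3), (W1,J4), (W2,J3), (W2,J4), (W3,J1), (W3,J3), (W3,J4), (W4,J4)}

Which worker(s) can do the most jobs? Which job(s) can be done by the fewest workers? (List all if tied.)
Most versatile: W1, W3 (3 jobs); Least covered: J2 (0 workers)

Worker degrees (jobs they can do): W1:3, W2:2, W3:3, W4:1
Job degrees (workers who can do it): J1:2, J2:0, J3:3, J4:4

Maximum worker degree is 3, achieved by: W1, W3
Minimum job degree is 0, achieved by: J2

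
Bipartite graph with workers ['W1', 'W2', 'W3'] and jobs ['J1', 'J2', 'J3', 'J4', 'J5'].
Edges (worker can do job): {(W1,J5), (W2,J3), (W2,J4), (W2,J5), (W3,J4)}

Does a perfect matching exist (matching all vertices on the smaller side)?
Yes, perfect matching exists (size 3)

Perfect matching: {(W1,J5), (W2,J3), (W3,J4)}
All 3 vertices on the smaller side are matched.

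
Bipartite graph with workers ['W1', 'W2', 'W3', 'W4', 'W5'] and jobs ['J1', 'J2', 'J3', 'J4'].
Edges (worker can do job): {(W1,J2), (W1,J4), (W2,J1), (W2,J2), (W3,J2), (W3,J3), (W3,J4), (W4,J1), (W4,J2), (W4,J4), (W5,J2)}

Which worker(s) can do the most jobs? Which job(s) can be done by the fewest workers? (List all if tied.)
Most versatile: W3, W4 (3 jobs); Least covered: J3 (1 workers)

Worker degrees (jobs they can do): W1:2, W2:2, W3:3, W4:3, W5:1
Job degrees (workers who can do it): J1:2, J2:5, J3:1, J4:3

Maximum worker degree is 3, achieved by: W3, W4
Minimum job degree is 1, achieved by: J3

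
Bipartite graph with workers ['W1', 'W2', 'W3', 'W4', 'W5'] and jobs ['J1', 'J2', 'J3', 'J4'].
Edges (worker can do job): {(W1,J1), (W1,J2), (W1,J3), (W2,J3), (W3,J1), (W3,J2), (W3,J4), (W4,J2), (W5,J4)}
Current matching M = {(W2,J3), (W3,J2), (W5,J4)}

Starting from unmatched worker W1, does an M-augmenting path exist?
Yes: W1 → J2 → W3 → J1

An M-augmenting path alternates non-matching / matching edges, starting and ending at unmatched vertices.
Path: W1 → J2 → W3 → J1
(J1 is unmatched in M, so the path is augmenting.)
Flipping edges along this path would increase |M| from 3 to 4.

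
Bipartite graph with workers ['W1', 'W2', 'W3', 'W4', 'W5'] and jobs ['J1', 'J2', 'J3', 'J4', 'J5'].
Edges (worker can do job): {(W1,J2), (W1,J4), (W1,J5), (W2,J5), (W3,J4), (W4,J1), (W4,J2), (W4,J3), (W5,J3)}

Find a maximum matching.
Matching: {(W1,J2), (W2,J5), (W3,J4), (W4,J1), (W5,J3)}

Maximum matching (size 5):
  W1 → J2
  W2 → J5
  W3 → J4
  W4 → J1
  W5 → J3

Each worker is assigned to at most one job, and each job to at most one worker.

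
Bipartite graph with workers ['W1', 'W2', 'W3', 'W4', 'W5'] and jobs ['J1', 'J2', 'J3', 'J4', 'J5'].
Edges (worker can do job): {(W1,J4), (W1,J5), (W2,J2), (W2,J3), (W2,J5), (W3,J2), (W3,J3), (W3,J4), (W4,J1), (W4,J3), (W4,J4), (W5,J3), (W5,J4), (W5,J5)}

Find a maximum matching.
Matching: {(W1,J4), (W2,J2), (W3,J3), (W4,J1), (W5,J5)}

Maximum matching (size 5):
  W1 → J4
  W2 → J2
  W3 → J3
  W4 → J1
  W5 → J5

Each worker is assigned to at most one job, and each job to at most one worker.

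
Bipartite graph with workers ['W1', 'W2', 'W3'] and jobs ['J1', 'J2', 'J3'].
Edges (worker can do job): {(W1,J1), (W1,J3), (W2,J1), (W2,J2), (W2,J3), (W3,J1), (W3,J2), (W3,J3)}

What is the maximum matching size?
Maximum matching size = 3

Maximum matching: {(W1,J1), (W2,J3), (W3,J2)}
Size: 3

This assigns 3 workers to 3 distinct jobs.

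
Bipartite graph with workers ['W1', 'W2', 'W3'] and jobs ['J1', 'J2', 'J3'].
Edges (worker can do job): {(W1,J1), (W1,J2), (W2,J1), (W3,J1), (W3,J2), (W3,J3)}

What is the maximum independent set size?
Maximum independent set = 3

By König's theorem:
- Min vertex cover = Max matching = 3
- Max independent set = Total vertices - Min vertex cover
- Max independent set = 6 - 3 = 3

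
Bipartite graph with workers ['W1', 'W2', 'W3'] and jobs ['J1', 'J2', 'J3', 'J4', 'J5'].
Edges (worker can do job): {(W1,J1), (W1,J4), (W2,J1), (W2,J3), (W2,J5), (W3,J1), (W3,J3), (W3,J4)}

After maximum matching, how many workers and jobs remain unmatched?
Unmatched: 0 workers, 2 jobs

Maximum matching size: 3
Workers: 3 total, 3 matched, 0 unmatched
Jobs: 5 total, 3 matched, 2 unmatched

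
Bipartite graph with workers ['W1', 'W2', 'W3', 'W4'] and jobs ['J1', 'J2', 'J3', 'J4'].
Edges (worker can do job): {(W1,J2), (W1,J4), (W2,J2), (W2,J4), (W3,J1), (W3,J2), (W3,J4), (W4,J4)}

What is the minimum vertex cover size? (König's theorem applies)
Minimum vertex cover size = 3

By König's theorem: in bipartite graphs,
min vertex cover = max matching = 3

Maximum matching has size 3, so minimum vertex cover also has size 3.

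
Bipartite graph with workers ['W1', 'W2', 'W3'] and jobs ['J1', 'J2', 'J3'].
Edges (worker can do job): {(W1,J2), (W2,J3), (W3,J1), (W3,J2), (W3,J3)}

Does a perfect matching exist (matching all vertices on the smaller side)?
Yes, perfect matching exists (size 3)

Perfect matching: {(W1,J2), (W2,J3), (W3,J1)}
All 3 vertices on the smaller side are matched.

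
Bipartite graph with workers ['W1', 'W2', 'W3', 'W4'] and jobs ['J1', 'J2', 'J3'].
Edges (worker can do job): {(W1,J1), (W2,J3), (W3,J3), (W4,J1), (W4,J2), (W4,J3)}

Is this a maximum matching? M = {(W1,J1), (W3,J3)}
No, size 2 is not maximum

Proposed matching has size 2.
Maximum matching size for this graph: 3.

This is NOT maximum - can be improved to size 3.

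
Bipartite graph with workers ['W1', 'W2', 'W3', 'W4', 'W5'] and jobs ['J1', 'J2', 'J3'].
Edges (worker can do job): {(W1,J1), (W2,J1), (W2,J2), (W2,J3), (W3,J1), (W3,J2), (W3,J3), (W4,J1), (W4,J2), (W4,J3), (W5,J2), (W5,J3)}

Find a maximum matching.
Matching: {(W3,J3), (W4,J1), (W5,J2)}

Maximum matching (size 3):
  W3 → J3
  W4 → J1
  W5 → J2

Each worker is assigned to at most one job, and each job to at most one worker.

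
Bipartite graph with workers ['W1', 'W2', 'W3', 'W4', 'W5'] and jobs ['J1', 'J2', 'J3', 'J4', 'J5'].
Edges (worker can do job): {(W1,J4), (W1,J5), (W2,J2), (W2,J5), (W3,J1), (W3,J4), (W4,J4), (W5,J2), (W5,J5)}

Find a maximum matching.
Matching: {(W1,J5), (W3,J1), (W4,J4), (W5,J2)}

Maximum matching (size 4):
  W1 → J5
  W3 → J1
  W4 → J4
  W5 → J2

Each worker is assigned to at most one job, and each job to at most one worker.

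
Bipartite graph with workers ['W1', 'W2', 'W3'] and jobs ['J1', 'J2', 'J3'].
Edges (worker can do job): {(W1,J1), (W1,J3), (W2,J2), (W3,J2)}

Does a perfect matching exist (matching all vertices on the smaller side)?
No, maximum matching has size 2 < 3

Maximum matching has size 2, need 3 for perfect matching.
Unmatched workers: ['W2']
Unmatched jobs: ['J3']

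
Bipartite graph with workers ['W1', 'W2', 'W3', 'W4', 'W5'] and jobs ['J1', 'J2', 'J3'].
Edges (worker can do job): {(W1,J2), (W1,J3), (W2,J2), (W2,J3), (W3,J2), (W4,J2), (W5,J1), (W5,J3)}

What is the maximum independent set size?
Maximum independent set = 5

By König's theorem:
- Min vertex cover = Max matching = 3
- Max independent set = Total vertices - Min vertex cover
- Max independent set = 8 - 3 = 5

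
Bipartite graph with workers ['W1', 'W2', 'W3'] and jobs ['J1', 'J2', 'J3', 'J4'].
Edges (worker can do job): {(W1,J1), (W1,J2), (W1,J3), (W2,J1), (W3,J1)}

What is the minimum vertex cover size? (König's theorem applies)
Minimum vertex cover size = 2

By König's theorem: in bipartite graphs,
min vertex cover = max matching = 2

Maximum matching has size 2, so minimum vertex cover also has size 2.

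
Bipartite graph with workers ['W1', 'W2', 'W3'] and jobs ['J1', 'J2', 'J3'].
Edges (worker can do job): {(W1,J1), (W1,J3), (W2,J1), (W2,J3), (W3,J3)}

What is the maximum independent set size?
Maximum independent set = 4

By König's theorem:
- Min vertex cover = Max matching = 2
- Max independent set = Total vertices - Min vertex cover
- Max independent set = 6 - 2 = 4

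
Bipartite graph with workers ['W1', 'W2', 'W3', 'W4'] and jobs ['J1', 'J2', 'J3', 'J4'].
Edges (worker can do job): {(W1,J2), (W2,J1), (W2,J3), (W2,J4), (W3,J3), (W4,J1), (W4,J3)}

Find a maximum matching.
Matching: {(W1,J2), (W2,J4), (W3,J3), (W4,J1)}

Maximum matching (size 4):
  W1 → J2
  W2 → J4
  W3 → J3
  W4 → J1

Each worker is assigned to at most one job, and each job to at most one worker.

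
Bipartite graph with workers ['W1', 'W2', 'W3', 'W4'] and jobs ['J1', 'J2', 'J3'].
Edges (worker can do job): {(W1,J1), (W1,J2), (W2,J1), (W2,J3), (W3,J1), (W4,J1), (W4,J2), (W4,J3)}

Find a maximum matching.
Matching: {(W2,J3), (W3,J1), (W4,J2)}

Maximum matching (size 3):
  W2 → J3
  W3 → J1
  W4 → J2

Each worker is assigned to at most one job, and each job to at most one worker.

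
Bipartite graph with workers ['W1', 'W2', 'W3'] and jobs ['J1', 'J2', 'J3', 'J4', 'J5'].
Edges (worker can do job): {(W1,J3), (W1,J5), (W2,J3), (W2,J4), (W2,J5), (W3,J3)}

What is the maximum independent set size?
Maximum independent set = 5

By König's theorem:
- Min vertex cover = Max matching = 3
- Max independent set = Total vertices - Min vertex cover
- Max independent set = 8 - 3 = 5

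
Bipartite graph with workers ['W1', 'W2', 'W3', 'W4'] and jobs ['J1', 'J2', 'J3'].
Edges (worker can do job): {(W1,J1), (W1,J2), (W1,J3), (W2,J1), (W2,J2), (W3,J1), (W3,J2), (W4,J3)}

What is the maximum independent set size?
Maximum independent set = 4

By König's theorem:
- Min vertex cover = Max matching = 3
- Max independent set = Total vertices - Min vertex cover
- Max independent set = 7 - 3 = 4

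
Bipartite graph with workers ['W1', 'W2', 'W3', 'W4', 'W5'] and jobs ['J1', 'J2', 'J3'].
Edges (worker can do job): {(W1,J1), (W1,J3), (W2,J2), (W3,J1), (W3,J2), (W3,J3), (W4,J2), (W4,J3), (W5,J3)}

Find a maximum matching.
Matching: {(W1,J1), (W3,J2), (W5,J3)}

Maximum matching (size 3):
  W1 → J1
  W3 → J2
  W5 → J3

Each worker is assigned to at most one job, and each job to at most one worker.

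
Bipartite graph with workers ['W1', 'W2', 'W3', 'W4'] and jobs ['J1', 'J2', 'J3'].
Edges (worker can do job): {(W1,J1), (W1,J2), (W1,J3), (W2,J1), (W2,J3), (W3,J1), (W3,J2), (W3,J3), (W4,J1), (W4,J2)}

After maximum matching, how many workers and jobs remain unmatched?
Unmatched: 1 workers, 0 jobs

Maximum matching size: 3
Workers: 4 total, 3 matched, 1 unmatched
Jobs: 3 total, 3 matched, 0 unmatched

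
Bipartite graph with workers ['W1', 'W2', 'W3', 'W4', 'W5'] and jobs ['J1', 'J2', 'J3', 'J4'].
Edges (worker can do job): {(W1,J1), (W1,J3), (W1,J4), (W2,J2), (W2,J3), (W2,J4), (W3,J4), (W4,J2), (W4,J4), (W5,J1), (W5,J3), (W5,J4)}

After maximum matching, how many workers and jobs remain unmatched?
Unmatched: 1 workers, 0 jobs

Maximum matching size: 4
Workers: 5 total, 4 matched, 1 unmatched
Jobs: 4 total, 4 matched, 0 unmatched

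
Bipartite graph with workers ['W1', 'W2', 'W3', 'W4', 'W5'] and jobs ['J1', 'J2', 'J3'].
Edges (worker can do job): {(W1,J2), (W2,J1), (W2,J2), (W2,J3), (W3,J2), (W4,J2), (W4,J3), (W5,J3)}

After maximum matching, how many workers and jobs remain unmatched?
Unmatched: 2 workers, 0 jobs

Maximum matching size: 3
Workers: 5 total, 3 matched, 2 unmatched
Jobs: 3 total, 3 matched, 0 unmatched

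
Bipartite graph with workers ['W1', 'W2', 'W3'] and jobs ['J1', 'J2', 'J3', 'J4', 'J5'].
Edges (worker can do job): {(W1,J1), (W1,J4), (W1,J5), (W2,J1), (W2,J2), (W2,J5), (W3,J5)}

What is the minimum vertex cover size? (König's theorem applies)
Minimum vertex cover size = 3

By König's theorem: in bipartite graphs,
min vertex cover = max matching = 3

Maximum matching has size 3, so minimum vertex cover also has size 3.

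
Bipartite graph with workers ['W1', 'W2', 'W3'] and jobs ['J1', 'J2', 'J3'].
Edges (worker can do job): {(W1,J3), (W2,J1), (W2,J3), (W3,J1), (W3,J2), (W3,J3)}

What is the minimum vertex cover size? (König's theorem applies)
Minimum vertex cover size = 3

By König's theorem: in bipartite graphs,
min vertex cover = max matching = 3

Maximum matching has size 3, so minimum vertex cover also has size 3.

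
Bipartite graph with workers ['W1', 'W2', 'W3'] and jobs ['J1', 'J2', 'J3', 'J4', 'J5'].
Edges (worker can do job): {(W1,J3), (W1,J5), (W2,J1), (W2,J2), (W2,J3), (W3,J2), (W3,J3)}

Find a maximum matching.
Matching: {(W1,J5), (W2,J3), (W3,J2)}

Maximum matching (size 3):
  W1 → J5
  W2 → J3
  W3 → J2

Each worker is assigned to at most one job, and each job to at most one worker.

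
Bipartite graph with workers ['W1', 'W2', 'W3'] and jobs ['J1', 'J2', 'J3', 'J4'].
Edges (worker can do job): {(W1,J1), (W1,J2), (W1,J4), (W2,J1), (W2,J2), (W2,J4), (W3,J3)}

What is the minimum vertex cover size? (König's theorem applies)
Minimum vertex cover size = 3

By König's theorem: in bipartite graphs,
min vertex cover = max matching = 3

Maximum matching has size 3, so minimum vertex cover also has size 3.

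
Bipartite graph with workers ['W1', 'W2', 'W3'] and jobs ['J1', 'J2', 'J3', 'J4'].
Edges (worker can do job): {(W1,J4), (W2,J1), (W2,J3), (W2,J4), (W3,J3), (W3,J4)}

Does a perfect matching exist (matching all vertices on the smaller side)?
Yes, perfect matching exists (size 3)

Perfect matching: {(W1,J4), (W2,J1), (W3,J3)}
All 3 vertices on the smaller side are matched.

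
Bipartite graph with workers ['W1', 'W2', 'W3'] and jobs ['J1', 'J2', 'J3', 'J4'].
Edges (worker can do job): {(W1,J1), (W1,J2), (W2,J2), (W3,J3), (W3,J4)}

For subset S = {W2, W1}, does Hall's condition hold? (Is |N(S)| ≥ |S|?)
Yes: |N(S)| = 2, |S| = 2

Subset S = {W2, W1}
Neighbors N(S) = {J1, J2}

|N(S)| = 2, |S| = 2
Hall's condition: |N(S)| ≥ |S| is satisfied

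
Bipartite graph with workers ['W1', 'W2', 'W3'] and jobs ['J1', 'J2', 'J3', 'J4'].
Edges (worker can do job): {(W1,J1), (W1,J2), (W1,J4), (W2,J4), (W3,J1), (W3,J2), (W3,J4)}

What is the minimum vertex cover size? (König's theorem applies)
Minimum vertex cover size = 3

By König's theorem: in bipartite graphs,
min vertex cover = max matching = 3

Maximum matching has size 3, so minimum vertex cover also has size 3.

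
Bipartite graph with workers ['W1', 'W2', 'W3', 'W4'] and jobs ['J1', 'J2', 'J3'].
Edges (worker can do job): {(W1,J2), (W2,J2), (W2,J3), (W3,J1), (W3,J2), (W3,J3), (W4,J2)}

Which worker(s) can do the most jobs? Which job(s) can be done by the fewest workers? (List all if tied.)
Most versatile: W3 (3 jobs); Least covered: J1 (1 workers)

Worker degrees (jobs they can do): W1:1, W2:2, W3:3, W4:1
Job degrees (workers who can do it): J1:1, J2:4, J3:2

Maximum worker degree is 3, achieved by: W3
Minimum job degree is 1, achieved by: J1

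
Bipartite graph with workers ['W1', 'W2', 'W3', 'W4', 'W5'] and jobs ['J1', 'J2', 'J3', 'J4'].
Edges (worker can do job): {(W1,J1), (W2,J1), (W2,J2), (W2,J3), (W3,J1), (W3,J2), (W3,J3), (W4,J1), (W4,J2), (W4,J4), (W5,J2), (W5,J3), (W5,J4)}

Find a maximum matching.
Matching: {(W2,J3), (W3,J1), (W4,J2), (W5,J4)}

Maximum matching (size 4):
  W2 → J3
  W3 → J1
  W4 → J2
  W5 → J4

Each worker is assigned to at most one job, and each job to at most one worker.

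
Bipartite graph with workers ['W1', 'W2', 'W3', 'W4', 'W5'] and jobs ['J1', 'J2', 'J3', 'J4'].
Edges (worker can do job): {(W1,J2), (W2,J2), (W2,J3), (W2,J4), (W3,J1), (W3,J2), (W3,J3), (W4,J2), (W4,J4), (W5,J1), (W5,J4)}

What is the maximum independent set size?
Maximum independent set = 5

By König's theorem:
- Min vertex cover = Max matching = 4
- Max independent set = Total vertices - Min vertex cover
- Max independent set = 9 - 4 = 5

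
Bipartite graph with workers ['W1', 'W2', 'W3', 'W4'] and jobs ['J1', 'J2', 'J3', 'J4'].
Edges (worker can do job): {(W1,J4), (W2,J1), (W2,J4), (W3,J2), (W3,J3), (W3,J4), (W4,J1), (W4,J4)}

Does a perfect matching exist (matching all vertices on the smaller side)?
No, maximum matching has size 3 < 4

Maximum matching has size 3, need 4 for perfect matching.
Unmatched workers: ['W2']
Unmatched jobs: ['J2']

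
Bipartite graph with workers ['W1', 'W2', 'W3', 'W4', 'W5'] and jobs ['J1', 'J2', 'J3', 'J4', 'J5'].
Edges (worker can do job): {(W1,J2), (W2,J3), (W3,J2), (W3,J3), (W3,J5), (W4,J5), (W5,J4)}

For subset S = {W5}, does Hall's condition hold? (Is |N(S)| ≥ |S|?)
Yes: |N(S)| = 1, |S| = 1

Subset S = {W5}
Neighbors N(S) = {J4}

|N(S)| = 1, |S| = 1
Hall's condition: |N(S)| ≥ |S| is satisfied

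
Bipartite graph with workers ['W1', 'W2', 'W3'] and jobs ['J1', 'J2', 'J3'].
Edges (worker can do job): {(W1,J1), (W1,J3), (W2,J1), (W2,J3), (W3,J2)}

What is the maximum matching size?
Maximum matching size = 3

Maximum matching: {(W1,J1), (W2,J3), (W3,J2)}
Size: 3

This assigns 3 workers to 3 distinct jobs.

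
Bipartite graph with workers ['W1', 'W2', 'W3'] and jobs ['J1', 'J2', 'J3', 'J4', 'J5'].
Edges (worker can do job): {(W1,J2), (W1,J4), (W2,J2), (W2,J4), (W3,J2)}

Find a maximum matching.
Matching: {(W1,J4), (W3,J2)}

Maximum matching (size 2):
  W1 → J4
  W3 → J2

Each worker is assigned to at most one job, and each job to at most one worker.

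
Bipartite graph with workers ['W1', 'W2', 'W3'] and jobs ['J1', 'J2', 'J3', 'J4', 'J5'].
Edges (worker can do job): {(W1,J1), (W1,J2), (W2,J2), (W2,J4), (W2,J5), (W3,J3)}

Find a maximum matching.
Matching: {(W1,J2), (W2,J5), (W3,J3)}

Maximum matching (size 3):
  W1 → J2
  W2 → J5
  W3 → J3

Each worker is assigned to at most one job, and each job to at most one worker.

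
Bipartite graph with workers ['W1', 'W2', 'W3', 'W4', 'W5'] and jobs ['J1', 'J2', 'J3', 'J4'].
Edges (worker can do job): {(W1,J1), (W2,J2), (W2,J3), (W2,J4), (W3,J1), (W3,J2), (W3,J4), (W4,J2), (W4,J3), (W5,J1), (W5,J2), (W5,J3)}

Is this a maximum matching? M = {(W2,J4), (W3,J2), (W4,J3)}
No, size 3 is not maximum

Proposed matching has size 3.
Maximum matching size for this graph: 4.

This is NOT maximum - can be improved to size 4.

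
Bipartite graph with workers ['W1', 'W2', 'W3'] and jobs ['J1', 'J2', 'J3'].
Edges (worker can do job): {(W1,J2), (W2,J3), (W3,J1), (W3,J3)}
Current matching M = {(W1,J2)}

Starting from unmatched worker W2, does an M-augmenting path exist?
Yes: W2 → J3

An M-augmenting path alternates non-matching / matching edges, starting and ending at unmatched vertices.
Path: W2 → J3
(J3 is unmatched in M, so the path is augmenting.)
Flipping edges along this path would increase |M| from 1 to 2.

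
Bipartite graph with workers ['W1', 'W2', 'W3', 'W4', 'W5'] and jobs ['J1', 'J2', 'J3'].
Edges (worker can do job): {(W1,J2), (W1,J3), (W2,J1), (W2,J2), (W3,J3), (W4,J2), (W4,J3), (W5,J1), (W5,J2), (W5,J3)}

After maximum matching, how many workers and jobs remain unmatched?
Unmatched: 2 workers, 0 jobs

Maximum matching size: 3
Workers: 5 total, 3 matched, 2 unmatched
Jobs: 3 total, 3 matched, 0 unmatched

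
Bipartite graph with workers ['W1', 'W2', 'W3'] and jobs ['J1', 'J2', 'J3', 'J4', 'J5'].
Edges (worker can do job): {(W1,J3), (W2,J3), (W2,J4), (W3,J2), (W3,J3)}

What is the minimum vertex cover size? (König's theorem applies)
Minimum vertex cover size = 3

By König's theorem: in bipartite graphs,
min vertex cover = max matching = 3

Maximum matching has size 3, so minimum vertex cover also has size 3.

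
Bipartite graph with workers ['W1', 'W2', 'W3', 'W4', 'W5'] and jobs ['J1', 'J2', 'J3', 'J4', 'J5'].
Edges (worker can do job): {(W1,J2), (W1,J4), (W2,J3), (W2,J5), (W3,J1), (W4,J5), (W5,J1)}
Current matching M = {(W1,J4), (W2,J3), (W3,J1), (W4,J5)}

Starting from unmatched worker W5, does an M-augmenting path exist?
No augmenting path from W5

Alternating search from W5 reaches jobs: {J1}.
Every reachable job is already matched in M, and following those matched edges back to workers exposes no further unvisited jobs.
No M-augmenting path from W5 exists.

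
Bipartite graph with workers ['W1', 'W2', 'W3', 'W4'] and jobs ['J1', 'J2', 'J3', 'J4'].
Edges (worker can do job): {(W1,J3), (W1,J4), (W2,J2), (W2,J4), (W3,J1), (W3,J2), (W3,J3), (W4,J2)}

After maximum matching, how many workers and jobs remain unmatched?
Unmatched: 0 workers, 0 jobs

Maximum matching size: 4
Workers: 4 total, 4 matched, 0 unmatched
Jobs: 4 total, 4 matched, 0 unmatched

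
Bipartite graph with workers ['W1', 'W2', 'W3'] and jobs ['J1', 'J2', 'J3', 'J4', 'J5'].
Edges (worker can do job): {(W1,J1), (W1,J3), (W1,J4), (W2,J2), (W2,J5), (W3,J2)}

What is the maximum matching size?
Maximum matching size = 3

Maximum matching: {(W1,J4), (W2,J5), (W3,J2)}
Size: 3

This assigns 3 workers to 3 distinct jobs.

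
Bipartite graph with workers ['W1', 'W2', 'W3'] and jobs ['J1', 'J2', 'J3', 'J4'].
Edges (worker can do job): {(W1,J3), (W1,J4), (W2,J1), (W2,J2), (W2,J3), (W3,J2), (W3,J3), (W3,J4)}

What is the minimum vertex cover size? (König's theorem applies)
Minimum vertex cover size = 3

By König's theorem: in bipartite graphs,
min vertex cover = max matching = 3

Maximum matching has size 3, so minimum vertex cover also has size 3.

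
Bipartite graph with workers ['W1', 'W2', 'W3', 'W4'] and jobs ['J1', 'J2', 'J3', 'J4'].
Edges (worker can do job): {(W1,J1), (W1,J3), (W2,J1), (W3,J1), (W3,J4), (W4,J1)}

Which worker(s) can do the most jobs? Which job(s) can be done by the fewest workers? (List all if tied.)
Most versatile: W1, W3 (2 jobs); Least covered: J2 (0 workers)

Worker degrees (jobs they can do): W1:2, W2:1, W3:2, W4:1
Job degrees (workers who can do it): J1:4, J2:0, J3:1, J4:1

Maximum worker degree is 2, achieved by: W1, W3
Minimum job degree is 0, achieved by: J2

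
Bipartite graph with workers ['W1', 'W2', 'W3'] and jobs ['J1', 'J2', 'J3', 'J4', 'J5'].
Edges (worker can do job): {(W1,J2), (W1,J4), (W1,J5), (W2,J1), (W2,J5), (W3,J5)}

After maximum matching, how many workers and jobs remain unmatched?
Unmatched: 0 workers, 2 jobs

Maximum matching size: 3
Workers: 3 total, 3 matched, 0 unmatched
Jobs: 5 total, 3 matched, 2 unmatched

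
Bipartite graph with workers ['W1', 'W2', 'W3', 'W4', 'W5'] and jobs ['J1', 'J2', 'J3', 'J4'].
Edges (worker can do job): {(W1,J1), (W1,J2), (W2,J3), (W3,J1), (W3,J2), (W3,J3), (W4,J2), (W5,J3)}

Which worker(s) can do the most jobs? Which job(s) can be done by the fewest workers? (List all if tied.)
Most versatile: W3 (3 jobs); Least covered: J4 (0 workers)

Worker degrees (jobs they can do): W1:2, W2:1, W3:3, W4:1, W5:1
Job degrees (workers who can do it): J1:2, J2:3, J3:3, J4:0

Maximum worker degree is 3, achieved by: W3
Minimum job degree is 0, achieved by: J4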